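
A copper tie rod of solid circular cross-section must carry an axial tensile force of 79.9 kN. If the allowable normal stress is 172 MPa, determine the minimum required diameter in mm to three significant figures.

Required area A ≥ P/σ_allow = 79900/172 = 464.5 mm².
For a solid circular section, d ≥ √(4A/π) = 24.32 mm.

24.3 mm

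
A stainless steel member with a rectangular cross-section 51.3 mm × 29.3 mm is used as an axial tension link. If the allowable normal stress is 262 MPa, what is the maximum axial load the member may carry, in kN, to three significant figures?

A = 1503 mm².
P_max = σ_allow · A = 262 · 1503 = 393800 N = 393.8 kN.

394 kN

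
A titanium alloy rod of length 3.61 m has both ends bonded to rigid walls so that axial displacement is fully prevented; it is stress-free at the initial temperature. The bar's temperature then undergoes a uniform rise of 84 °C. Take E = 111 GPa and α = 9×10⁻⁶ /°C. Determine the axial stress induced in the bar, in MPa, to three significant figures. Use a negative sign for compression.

Free thermal expansion αLΔT = 9e-6 · 3610 · 84 = 2.729 mm.
The walls impose strain ε = −(2.729)/3610 = -7.5600e-04; σ = Eε = 111000 · -7.5600e-04 = -83.92 MPa.

-83.9 MPa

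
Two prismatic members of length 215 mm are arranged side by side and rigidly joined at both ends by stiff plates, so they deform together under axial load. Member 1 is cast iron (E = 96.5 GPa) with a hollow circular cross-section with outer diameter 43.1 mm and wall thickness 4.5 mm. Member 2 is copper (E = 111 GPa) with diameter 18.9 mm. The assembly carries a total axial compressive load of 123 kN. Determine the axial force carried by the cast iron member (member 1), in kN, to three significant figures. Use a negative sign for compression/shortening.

A_1 = 545.7 mm².
A_2 = 280.6 mm².
Equal strain + equilibrium ⇒ each member carries load in proportion to AE: A₁E₁ = 52660000 N, A₂E₂ = 31140000 N, ΣAE = 83800000 N.
F₁ = P·A₁E₁/ΣAE = -123000·52660000/83800000 = -77290 N.

-77.3 kN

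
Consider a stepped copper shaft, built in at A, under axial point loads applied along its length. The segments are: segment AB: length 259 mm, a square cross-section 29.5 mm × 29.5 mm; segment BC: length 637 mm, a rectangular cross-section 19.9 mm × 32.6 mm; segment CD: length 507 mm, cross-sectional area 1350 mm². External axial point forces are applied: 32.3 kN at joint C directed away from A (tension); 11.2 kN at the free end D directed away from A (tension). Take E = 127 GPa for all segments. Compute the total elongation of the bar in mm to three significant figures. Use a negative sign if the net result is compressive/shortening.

0.471 mm

Internal axial forces (sectioning from the free end, tension +): N_CD = 11.2 kN, N_BC = 43.5 kN, N_AB = 43.5 kN.
A_AB = 870.2 mm².
A_BC = 648.7 mm².
δ_AB = 43500·259/(870.2·127000) = 0.1019 mm
δ_BC = 43500·637/(648.7·127000) = 0.3363 mm
δ_CD = 11200·507/(1350·127000) = 0.03312 mm
δ = Σδ_i = 0.4714 mm.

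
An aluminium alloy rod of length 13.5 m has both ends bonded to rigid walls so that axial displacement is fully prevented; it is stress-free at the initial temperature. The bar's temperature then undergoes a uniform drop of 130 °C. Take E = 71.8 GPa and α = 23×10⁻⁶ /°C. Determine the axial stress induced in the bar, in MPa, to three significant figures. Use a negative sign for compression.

215 MPa

Free thermal expansion αLΔT = 23e-6 · 13500 · -130 = -40.37 mm.
The walls impose strain ε = −(-40.37)/13500 = 2.9900e-03; σ = Eε = 71800 · 2.9900e-03 = 214.7 MPa.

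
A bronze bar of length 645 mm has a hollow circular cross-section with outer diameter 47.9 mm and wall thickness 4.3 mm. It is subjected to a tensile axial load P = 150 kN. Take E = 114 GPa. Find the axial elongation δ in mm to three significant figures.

1.44 mm

A = 589 mm².
δ_mech = NL/(AE) = 150000·645/(589·114000) = 1.441 mm.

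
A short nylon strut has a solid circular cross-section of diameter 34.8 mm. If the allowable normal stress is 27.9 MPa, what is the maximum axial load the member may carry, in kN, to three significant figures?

A = 951.1 mm².
P_max = σ_allow · A = 27.9 · 951.1 = 26540 N = 26.54 kN.

26.5 kN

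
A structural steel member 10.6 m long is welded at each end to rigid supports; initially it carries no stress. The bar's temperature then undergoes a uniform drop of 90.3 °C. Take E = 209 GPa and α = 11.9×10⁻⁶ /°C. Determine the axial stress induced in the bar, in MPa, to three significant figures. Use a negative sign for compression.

Free thermal expansion αLΔT = 11.9e-6 · 10600 · -90.3 = -11.39 mm.
The walls impose strain ε = −(-11.39)/10600 = 1.0746e-03; σ = Eε = 209000 · 1.0746e-03 = 224.6 MPa.

225 MPa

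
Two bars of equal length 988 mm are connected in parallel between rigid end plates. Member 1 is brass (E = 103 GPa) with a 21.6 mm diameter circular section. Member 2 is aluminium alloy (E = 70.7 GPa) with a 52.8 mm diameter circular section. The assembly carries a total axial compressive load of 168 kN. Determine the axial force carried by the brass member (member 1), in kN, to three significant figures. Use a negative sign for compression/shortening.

-32.9 kN

A_1 = 366.4 mm².
A_2 = 2190 mm².
Equal strain + equilibrium ⇒ each member carries load in proportion to AE: A₁E₁ = 37740000 N, A₂E₂ = 154800000 N, ΣAE = 192500000 N.
F₁ = P·A₁E₁/ΣAE = -168000·37740000/192500000 = -32930 N.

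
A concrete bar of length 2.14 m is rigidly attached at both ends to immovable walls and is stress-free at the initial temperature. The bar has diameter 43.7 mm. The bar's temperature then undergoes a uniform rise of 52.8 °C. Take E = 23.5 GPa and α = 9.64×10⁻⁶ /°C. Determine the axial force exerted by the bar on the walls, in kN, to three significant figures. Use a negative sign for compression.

Free thermal expansion αLΔT = 9.64e-6 · 2140 · 52.8 = 1.089 mm.
The walls impose strain ε = −(1.089)/2140 = -5.0899e-04; σ = Eε = 23500 · -5.0899e-04 = -11.96 MPa.
Wall reaction R = σ·A = -11.96·1500 = -17940 N = -17.94 kN.

-17.9 kN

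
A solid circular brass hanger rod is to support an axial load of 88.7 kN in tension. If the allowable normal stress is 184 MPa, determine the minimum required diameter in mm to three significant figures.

Required area A ≥ P/σ_allow = 88700/184 = 482.1 mm².
For a solid circular section, d ≥ √(4A/π) = 24.77 mm.

24.8 mm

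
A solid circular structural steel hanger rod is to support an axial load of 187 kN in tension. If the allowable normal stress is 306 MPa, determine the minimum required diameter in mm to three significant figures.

Required area A ≥ P/σ_allow = 187000/306 = 611.1 mm².
For a solid circular section, d ≥ √(4A/π) = 27.89 mm.

27.9 mm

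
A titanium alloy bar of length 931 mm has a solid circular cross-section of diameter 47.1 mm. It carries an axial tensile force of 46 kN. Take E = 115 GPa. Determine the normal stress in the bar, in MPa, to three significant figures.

A = 1742 mm².
σ = N/A = 46000/1742 = 26.4 MPa.

26.4 MPa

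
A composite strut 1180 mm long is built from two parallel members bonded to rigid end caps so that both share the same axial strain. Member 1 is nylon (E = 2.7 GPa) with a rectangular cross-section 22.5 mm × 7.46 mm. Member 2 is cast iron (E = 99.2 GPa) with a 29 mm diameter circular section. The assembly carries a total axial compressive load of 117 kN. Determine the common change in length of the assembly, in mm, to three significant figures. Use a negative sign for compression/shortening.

-2.09 mm

A_1 = 167.8 mm².
A_2 = 660.5 mm².
Equal strain + equilibrium ⇒ each member carries load in proportion to AE: A₁E₁ = 453200 N, A₂E₂ = 65520000 N, ΣAE = 65980000 N.
δ = PL/ΣAE = -117000·1180/65980000 = -2.093 mm.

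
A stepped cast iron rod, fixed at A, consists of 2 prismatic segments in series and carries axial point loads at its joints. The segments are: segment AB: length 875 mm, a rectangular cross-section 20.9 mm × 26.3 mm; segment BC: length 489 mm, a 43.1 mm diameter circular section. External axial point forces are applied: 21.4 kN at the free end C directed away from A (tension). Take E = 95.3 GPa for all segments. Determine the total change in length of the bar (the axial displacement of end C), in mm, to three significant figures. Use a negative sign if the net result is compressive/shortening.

0.433 mm

Internal axial forces (sectioning from the free end, tension +): N_BC = 21.4 kN, N_AB = 21.4 kN.
A_AB = 549.7 mm².
A_BC = 1459 mm².
δ_AB = 21400·875/(549.7·95300) = 0.3575 mm
δ_BC = 21400·489/(1459·95300) = 0.07526 mm
δ = Σδ_i = 0.4327 mm.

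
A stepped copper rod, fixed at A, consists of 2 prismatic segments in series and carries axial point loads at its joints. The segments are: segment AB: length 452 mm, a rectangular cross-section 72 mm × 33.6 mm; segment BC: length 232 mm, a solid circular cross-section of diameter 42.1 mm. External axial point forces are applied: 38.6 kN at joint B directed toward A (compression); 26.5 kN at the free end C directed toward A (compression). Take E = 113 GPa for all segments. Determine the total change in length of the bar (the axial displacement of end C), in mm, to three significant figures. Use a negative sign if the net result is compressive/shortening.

Internal axial forces (sectioning from the free end, tension +): N_BC = -26.5 kN, N_AB = -65.1 kN.
A_AB = 2419 mm².
A_BC = 1392 mm².
δ_AB = -65100·452/(2419·113000) = -0.1076 mm
δ_BC = -26500·232/(1392·113000) = -0.03908 mm
δ = Σδ_i = -0.1467 mm.

-0.147 mm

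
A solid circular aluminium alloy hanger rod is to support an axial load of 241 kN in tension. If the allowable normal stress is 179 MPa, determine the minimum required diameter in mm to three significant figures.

41.4 mm

Required area A ≥ P/σ_allow = 241000/179 = 1346 mm².
For a solid circular section, d ≥ √(4A/π) = 41.4 mm.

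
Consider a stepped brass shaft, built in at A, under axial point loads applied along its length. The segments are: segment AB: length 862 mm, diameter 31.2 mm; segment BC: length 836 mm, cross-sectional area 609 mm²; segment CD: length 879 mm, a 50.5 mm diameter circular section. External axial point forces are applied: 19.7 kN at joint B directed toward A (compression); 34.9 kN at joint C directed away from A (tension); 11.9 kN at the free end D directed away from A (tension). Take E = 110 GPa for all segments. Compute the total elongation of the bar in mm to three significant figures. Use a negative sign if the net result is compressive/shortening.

Internal axial forces (sectioning from the free end, tension +): N_CD = 11.9 kN, N_BC = 46.8 kN, N_AB = 27.1 kN.
A_AB = 764.5 mm².
A_CD = 2003 mm².
δ_AB = 27100·862/(764.5·110000) = 0.2778 mm
δ_BC = 46800·836/(609·110000) = 0.584 mm
δ_CD = 11900·879/(2003·110000) = 0.04748 mm
δ = Σδ_i = 0.9093 mm.

0.909 mm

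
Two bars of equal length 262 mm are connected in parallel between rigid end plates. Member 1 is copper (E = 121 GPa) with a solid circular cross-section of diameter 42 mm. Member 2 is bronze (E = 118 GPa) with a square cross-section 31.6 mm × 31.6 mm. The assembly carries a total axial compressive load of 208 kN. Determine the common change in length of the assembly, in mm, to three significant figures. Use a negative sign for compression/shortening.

-0.191 mm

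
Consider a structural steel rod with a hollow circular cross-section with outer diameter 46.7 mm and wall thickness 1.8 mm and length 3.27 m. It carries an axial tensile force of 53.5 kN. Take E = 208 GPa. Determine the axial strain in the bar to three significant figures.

A = 253.9 mm².
σ = N/A = 210.7 MPa; ε = σ/E = 210.7/208000 = 1.013e-03.

0.00101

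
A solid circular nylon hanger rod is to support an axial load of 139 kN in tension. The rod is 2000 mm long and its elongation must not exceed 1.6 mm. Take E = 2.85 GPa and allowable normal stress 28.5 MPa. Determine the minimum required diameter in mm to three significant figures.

279 mm

Required area A ≥ P/σ_allow = 139000/28.5 = 4877 mm².
For a solid circular section, d ≥ √(4A/π) = 78.8 mm.
Elongation limit: A ≥ PL/(Eδ_allow) = 139000·2000/(2850·1.6) = 60960 mm² ⇒ d ≥ 278.6 mm.
The elongation limit governs.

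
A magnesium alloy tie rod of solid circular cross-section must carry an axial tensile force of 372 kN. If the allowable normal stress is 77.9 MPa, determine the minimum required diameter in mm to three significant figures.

78.0 mm

Required area A ≥ P/σ_allow = 372000/77.9 = 4775 mm².
For a solid circular section, d ≥ √(4A/π) = 77.98 mm.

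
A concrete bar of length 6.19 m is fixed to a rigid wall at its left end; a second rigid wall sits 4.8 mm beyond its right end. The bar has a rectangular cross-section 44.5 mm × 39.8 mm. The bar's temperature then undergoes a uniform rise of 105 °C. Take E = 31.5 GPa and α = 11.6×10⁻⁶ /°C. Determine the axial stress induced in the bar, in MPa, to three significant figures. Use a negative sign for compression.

-13.9 MPa

Free thermal expansion αLΔT = 11.6e-6 · 6190 · 105 = 7.539 mm.
The walls engage after the gap closes; constrained expansion = 7.539 − 4.8 = 2.739 mm.
The walls impose strain ε = −(2.739)/6190 = -4.4256e-04; σ = Eε = 31500 · -4.4256e-04 = -13.94 MPa.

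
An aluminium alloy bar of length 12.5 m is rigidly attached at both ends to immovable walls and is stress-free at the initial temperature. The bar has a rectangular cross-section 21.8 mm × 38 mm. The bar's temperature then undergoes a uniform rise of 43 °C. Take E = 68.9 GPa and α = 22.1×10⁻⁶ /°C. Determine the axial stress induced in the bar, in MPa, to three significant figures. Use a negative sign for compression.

Free thermal expansion αLΔT = 22.1e-6 · 12500 · 43 = 11.88 mm.
The walls impose strain ε = −(11.88)/12500 = -9.5030e-04; σ = Eε = 68900 · -9.5030e-04 = -65.48 MPa.

-65.5 MPa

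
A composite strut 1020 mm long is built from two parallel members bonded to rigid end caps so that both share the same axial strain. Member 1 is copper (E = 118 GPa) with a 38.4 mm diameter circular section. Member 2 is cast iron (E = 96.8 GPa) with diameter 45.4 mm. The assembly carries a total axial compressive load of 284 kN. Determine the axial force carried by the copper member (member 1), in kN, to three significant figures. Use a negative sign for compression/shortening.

A_1 = 1158 mm².
A_2 = 1619 mm².
Equal strain + equilibrium ⇒ each member carries load in proportion to AE: A₁E₁ = 136700000 N, A₂E₂ = 156700000 N, ΣAE = 293400000 N.
F₁ = P·A₁E₁/ΣAE = -284000·136700000/293400000 = -132300 N.

-132 kN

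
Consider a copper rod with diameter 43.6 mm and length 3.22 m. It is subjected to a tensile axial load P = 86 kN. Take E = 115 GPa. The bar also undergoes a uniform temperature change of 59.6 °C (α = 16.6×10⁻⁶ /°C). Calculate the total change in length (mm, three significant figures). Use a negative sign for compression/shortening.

4.80 mm

A = 1493 mm².
δ_mech = NL/(AE) = 86000·3220/(1493·115000) = 1.613 mm.
δ_thermal = αLΔT = 16.6e-6·3220·59.6 = 3.186 mm.
δ = δ_mech + δ_thermal = 4.799 mm.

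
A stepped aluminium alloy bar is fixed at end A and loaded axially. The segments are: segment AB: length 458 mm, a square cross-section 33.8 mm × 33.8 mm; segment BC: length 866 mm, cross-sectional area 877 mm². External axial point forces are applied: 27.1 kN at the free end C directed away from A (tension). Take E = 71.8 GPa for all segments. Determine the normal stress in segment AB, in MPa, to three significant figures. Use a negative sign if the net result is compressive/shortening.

23.7 MPa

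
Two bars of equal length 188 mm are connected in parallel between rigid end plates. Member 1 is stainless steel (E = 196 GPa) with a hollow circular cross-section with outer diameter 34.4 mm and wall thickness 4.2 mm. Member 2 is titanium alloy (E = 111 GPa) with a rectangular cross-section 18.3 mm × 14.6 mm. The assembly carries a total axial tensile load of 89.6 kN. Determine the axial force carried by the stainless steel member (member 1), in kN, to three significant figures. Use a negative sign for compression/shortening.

64.9 kN

A_1 = 398.5 mm².
A_2 = 267.2 mm².
Equal strain + equilibrium ⇒ each member carries load in proportion to AE: A₁E₁ = 78100000 N, A₂E₂ = 29660000 N, ΣAE = 107800000 N.
F₁ = P·A₁E₁/ΣAE = 89600·78100000/107800000 = 64940 N.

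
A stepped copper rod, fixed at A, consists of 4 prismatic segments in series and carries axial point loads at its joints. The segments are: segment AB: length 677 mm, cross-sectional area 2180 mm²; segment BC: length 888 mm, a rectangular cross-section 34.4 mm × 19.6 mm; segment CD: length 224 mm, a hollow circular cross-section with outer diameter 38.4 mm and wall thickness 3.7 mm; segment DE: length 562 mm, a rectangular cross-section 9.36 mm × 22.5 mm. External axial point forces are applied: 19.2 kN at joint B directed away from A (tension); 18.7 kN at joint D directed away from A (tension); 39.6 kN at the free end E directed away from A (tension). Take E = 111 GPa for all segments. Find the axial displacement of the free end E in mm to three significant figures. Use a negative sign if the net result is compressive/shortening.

2.15 mm

Internal axial forces (sectioning from the free end, tension +): N_DE = 39.6 kN, N_CD = 58.3 kN, N_BC = 58.3 kN, N_AB = 77.5 kN.
A_BC = 674.2 mm².
A_CD = 403.3 mm².
A_DE = 210.6 mm².
δ_AB = 77500·677/(2180·111000) = 0.2168 mm
δ_BC = 58300·888/(674.2·111000) = 0.6917 mm
δ_CD = 58300·224/(403.3·111000) = 0.2917 mm
δ_DE = 39600·562/(210.6·111000) = 0.952 mm
δ = Σδ_i = 2.152 mm.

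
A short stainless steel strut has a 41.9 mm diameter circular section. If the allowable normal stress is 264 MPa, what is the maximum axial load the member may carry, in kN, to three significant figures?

364 kN

A = 1379 mm².
P_max = σ_allow · A = 264 · 1379 = 364000 N = 364 kN.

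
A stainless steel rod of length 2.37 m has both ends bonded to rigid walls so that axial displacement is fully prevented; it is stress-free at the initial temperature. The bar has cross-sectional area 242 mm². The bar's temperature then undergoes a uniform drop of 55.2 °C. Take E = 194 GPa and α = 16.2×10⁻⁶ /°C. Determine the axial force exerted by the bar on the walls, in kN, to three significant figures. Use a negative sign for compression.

42.0 kN

Free thermal expansion αLΔT = 16.2e-6 · 2370 · -55.2 = -2.119 mm.
The walls impose strain ε = −(-2.119)/2370 = 8.9424e-04; σ = Eε = 194000 · 8.9424e-04 = 173.5 MPa.
Wall reaction R = σ·A = 173.5·242 = 41980 N = 41.98 kN.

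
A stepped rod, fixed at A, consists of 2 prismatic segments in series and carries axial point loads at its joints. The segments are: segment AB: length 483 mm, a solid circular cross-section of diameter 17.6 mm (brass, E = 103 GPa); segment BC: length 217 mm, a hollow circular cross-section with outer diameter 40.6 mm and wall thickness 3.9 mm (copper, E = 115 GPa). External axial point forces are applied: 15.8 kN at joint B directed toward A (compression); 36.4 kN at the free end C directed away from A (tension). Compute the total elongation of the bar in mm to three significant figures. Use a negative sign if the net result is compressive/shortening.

Internal axial forces (sectioning from the free end, tension +): N_BC = 36.4 kN, N_AB = 20.6 kN.
A_AB = 243.3 mm².
A_BC = 449.7 mm².
δ_AB = 20600·483/(243.3·103000) = 0.3971 mm
δ_BC = 36400·217/(449.7·115000) = 0.1528 mm
δ = Σδ_i = 0.5498 mm.

0.550 mm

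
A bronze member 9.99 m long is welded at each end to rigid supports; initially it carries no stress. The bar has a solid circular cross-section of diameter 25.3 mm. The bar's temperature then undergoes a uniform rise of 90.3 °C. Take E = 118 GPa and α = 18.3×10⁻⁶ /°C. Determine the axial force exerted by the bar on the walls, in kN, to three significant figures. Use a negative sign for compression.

Free thermal expansion αLΔT = 18.3e-6 · 9990 · 90.3 = 16.51 mm.
The walls impose strain ε = −(16.51)/9990 = -1.6525e-03; σ = Eε = 118000 · -1.6525e-03 = -195 MPa.
Wall reaction R = σ·A = -195·502.7 = -98030 N = -98.03 kN.

-98.0 kN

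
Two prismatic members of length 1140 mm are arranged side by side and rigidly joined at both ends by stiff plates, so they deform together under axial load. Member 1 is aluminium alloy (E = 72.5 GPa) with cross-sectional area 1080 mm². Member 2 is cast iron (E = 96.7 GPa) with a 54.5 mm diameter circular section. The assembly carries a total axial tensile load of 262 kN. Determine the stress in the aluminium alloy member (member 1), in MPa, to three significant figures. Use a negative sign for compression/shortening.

A_2 = 2333 mm².
Equal strain + equilibrium ⇒ each member carries load in proportion to AE: A₁E₁ = 78300000 N, A₂E₂ = 225600000 N, ΣAE = 303900000 N.
σ₁ = P·E₁/ΣAE = 262000·72500/303900000 = 62.51 MPa.

62.5 MPa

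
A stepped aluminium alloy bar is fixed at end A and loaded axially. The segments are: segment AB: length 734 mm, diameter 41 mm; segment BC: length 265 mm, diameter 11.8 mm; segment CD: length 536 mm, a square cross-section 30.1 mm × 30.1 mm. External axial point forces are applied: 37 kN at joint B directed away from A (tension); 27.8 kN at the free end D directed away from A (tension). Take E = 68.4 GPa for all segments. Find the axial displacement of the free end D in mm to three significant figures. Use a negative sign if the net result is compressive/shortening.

Internal axial forces (sectioning from the free end, tension +): N_CD = 27.8 kN, N_BC = 27.8 kN, N_AB = 64.8 kN.
A_AB = 1320 mm².
A_BC = 109.4 mm².
A_CD = 906 mm².
δ_AB = 64800·734/(1320·68400) = 0.5267 mm
δ_BC = 27800·265/(109.4·68400) = 0.9849 mm
δ_CD = 27800·536/(906·68400) = 0.2404 mm
δ = Σδ_i = 1.752 mm.

1.75 mm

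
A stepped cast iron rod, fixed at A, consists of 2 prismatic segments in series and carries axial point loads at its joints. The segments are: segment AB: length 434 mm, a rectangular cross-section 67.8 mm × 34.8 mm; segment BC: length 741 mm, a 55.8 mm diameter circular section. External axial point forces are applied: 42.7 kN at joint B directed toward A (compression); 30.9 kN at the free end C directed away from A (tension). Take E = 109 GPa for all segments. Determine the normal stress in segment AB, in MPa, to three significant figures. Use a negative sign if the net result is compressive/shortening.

Internal axial forces (sectioning from the free end, tension +): N_BC = 30.9 kN, N_AB = -11.8 kN.
A_AB = 2359 mm².
σ_AB = N_AB/A_AB = -11800/2359 = -5.001 MPa.

-5.00 MPa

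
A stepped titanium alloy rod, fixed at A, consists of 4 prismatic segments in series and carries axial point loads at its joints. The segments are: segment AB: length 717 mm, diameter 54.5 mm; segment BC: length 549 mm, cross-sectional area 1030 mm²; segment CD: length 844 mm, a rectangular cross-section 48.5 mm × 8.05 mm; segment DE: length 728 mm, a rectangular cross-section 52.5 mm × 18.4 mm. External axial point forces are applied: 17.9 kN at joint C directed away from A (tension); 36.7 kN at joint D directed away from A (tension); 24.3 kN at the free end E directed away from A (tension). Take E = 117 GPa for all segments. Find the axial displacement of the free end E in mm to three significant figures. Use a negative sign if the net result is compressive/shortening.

Internal axial forces (sectioning from the free end, tension +): N_DE = 24.3 kN, N_CD = 61 kN, N_BC = 78.9 kN, N_AB = 78.9 kN.
A_AB = 2333 mm².
A_CD = 390.4 mm².
A_DE = 966 mm².
δ_AB = 78900·717/(2333·117000) = 0.2073 mm
δ_BC = 78900·549/(1030·117000) = 0.3594 mm
δ_CD = 61000·844/(390.4·117000) = 1.127 mm
δ_DE = 24300·728/(966·117000) = 0.1565 mm
δ = Σδ_i = 1.85 mm.

1.85 mm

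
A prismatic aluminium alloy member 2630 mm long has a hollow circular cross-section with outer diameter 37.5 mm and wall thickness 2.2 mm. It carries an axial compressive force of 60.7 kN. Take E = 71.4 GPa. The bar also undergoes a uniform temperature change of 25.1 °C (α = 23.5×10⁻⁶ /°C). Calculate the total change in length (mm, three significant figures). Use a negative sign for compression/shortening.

A = 244 mm².
δ_mech = NL/(AE) = -60700·2630/(244·71400) = -9.164 mm.
δ_thermal = αLΔT = 23.5e-6·2630·25.1 = 1.551 mm.
δ = δ_mech + δ_thermal = -7.613 mm.

-7.61 mm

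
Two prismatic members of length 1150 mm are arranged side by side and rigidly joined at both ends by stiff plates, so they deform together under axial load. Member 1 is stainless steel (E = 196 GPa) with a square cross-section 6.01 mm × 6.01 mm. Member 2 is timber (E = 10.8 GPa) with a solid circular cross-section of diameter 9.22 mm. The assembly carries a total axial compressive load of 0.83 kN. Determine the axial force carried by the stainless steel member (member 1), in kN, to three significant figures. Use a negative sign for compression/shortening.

-0.753 kN

A_1 = 36.12 mm².
A_2 = 66.77 mm².
Equal strain + equilibrium ⇒ each member carries load in proportion to AE: A₁E₁ = 7080000 N, A₂E₂ = 721100 N, ΣAE = 7801000 N.
F₁ = P·A₁E₁/ΣAE = -830·7080000/7801000 = -753.3 N.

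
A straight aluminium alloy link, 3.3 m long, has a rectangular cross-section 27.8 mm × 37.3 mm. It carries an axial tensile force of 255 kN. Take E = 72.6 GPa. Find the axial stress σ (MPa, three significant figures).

246 MPa

A = 1037 mm².
σ = N/A = 255000/1037 = 245.9 MPa.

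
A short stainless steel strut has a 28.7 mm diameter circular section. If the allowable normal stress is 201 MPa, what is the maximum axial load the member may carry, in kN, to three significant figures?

A = 646.9 mm².
P_max = σ_allow · A = 201 · 646.9 = 130000 N = 130 kN.

130 kN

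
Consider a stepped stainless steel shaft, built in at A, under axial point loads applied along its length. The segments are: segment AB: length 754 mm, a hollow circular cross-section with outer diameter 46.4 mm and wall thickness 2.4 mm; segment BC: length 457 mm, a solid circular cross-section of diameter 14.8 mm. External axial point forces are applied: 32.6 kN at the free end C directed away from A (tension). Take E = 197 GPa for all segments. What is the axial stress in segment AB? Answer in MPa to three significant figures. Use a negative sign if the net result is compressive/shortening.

98.3 MPa

Internal axial forces (sectioning from the free end, tension +): N_BC = 32.6 kN, N_AB = 32.6 kN.
A_AB = 331.8 mm².
σ_AB = N_AB/A_AB = 32600/331.8 = 98.27 MPa.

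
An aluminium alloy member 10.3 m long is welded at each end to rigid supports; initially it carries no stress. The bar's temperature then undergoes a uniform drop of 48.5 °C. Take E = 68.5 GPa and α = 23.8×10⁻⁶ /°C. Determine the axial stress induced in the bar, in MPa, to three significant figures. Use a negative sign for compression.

79.1 MPa

Free thermal expansion αLΔT = 23.8e-6 · 10300 · -48.5 = -11.89 mm.
The walls impose strain ε = −(-11.89)/10300 = 1.1543e-03; σ = Eε = 68500 · 1.1543e-03 = 79.07 MPa.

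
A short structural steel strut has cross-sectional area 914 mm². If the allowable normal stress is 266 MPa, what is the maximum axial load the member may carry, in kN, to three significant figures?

P_max = σ_allow · A = 266 · 914 = 243100 N = 243.1 kN.

243 kN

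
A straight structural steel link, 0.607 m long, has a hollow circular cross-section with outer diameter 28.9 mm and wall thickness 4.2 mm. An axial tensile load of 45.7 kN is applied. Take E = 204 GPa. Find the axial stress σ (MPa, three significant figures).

A = 325.9 mm².
σ = N/A = 45700/325.9 = 140.2 MPa.

140 MPa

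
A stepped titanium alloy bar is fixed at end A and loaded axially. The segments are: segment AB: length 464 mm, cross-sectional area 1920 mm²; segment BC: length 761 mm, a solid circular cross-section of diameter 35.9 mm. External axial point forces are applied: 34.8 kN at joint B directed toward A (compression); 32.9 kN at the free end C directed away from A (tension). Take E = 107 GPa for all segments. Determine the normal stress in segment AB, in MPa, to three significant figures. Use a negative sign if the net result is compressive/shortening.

Internal axial forces (sectioning from the free end, tension +): N_BC = 32.9 kN, N_AB = -1.9 kN.
σ_AB = N_AB/A_AB = -1900/1920 = -0.9896 MPa.

-0.990 MPa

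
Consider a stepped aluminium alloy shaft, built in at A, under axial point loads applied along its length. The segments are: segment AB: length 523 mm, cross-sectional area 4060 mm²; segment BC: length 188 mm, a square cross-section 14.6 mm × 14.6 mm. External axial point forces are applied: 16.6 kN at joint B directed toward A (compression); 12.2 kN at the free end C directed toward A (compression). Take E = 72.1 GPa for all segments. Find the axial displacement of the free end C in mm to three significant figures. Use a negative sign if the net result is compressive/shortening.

-0.201 mm

Internal axial forces (sectioning from the free end, tension +): N_BC = -12.2 kN, N_AB = -28.8 kN.
A_BC = 213.2 mm².
δ_AB = -28800·523/(4060·72100) = -0.05146 mm
δ_BC = -12200·188/(213.2·72100) = -0.1492 mm
δ = Σδ_i = -0.2007 mm.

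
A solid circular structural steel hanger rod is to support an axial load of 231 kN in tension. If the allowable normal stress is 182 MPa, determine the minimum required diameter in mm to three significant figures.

Required area A ≥ P/σ_allow = 231000/182 = 1269 mm².
For a solid circular section, d ≥ √(4A/π) = 40.2 mm.

40.2 mm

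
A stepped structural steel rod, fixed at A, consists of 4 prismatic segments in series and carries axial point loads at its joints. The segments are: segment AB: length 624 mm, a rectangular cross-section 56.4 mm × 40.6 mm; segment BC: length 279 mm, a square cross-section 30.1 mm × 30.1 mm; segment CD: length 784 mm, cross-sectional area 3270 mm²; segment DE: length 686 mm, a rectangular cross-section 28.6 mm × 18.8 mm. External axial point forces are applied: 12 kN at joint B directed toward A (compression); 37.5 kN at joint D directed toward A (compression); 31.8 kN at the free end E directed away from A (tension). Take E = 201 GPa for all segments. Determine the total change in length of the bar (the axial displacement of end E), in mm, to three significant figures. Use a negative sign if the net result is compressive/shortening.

0.162 mm

Internal axial forces (sectioning from the free end, tension +): N_DE = 31.8 kN, N_CD = -5.7 kN, N_BC = -5.7 kN, N_AB = -17.7 kN.
A_AB = 2290 mm².
A_BC = 906 mm².
A_DE = 537.7 mm².
δ_AB = -17700·624/(2290·201000) = -0.024 mm
δ_BC = -5700·279/(906·201000) = -0.008733 mm
δ_CD = -5700·784/(3270·201000) = -0.006799 mm
δ_DE = 31800·686/(537.7·201000) = 0.2019 mm
δ = Σδ_i = 0.1623 mm.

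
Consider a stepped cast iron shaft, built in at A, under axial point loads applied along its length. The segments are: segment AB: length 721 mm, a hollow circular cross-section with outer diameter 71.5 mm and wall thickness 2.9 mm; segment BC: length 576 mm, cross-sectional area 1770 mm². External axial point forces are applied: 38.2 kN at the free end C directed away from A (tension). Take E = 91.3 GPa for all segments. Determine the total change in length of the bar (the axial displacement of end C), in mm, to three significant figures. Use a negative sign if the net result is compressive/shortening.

0.619 mm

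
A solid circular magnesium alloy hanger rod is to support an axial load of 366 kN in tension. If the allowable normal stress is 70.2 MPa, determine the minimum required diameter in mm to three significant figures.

Required area A ≥ P/σ_allow = 366000/70.2 = 5214 mm².
For a solid circular section, d ≥ √(4A/π) = 81.48 mm.

81.5 mm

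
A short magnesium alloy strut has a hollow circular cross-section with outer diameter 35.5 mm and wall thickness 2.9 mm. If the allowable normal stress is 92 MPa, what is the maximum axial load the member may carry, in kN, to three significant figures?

A = 297 mm².
P_max = σ_allow · A = 92 · 297 = 27320 N = 27.32 kN.

27.3 kN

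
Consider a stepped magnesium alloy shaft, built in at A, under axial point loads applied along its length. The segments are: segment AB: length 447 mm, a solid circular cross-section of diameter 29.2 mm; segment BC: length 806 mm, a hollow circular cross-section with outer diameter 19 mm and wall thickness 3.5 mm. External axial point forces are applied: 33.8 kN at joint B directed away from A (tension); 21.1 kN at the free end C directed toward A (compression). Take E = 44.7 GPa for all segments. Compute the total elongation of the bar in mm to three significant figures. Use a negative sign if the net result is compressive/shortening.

-2.04 mm

Internal axial forces (sectioning from the free end, tension +): N_BC = -21.1 kN, N_AB = 12.7 kN.
A_AB = 669.7 mm².
A_BC = 170.4 mm².
δ_AB = 12700·447/(669.7·44700) = 0.1896 mm
δ_BC = -21100·806/(170.4·44700) = -2.232 mm
δ = Σδ_i = -2.043 mm.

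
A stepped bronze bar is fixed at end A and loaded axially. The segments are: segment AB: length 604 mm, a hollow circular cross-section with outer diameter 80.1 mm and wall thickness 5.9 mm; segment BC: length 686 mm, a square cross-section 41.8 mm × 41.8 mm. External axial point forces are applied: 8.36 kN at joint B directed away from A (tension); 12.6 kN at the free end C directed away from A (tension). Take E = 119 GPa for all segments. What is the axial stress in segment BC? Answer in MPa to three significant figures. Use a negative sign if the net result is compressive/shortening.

Internal axial forces (sectioning from the free end, tension +): N_BC = 12.6 kN, N_AB = 20.96 kN.
A_BC = 1747 mm².
σ_BC = N_BC/A_BC = 12600/1747 = 7.211 MPa.

7.21 MPa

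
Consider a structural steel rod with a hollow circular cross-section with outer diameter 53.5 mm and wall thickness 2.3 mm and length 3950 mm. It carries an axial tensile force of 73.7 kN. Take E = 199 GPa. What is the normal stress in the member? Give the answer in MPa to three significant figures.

199 MPa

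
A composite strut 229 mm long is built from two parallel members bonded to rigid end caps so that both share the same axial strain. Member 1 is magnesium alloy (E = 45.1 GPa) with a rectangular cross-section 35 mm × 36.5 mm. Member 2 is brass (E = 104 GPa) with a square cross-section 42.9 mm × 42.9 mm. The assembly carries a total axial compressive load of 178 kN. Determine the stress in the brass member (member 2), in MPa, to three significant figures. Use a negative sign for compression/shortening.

-74.3 MPa

A_1 = 1278 mm².
A_2 = 1840 mm².
Equal strain + equilibrium ⇒ each member carries load in proportion to AE: A₁E₁ = 57620000 N, A₂E₂ = 191400000 N, ΣAE = 249000000 N.
σ₂ = P·E₂/ΣAE = -178000·104000/249000000 = -74.34 MPa.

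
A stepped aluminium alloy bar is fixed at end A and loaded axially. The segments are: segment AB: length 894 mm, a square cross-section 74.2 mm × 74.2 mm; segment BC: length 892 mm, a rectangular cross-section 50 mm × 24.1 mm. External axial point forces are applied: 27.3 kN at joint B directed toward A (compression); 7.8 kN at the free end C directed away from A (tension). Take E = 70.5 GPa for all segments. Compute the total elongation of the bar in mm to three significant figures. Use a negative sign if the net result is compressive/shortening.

Internal axial forces (sectioning from the free end, tension +): N_BC = 7.8 kN, N_AB = -19.5 kN.
A_AB = 5506 mm².
A_BC = 1205 mm².
δ_AB = -19500·894/(5506·70500) = -0.04491 mm
δ_BC = 7800·892/(1205·70500) = 0.0819 mm
δ = Σδ_i = 0.03699 mm.

0.0370 mm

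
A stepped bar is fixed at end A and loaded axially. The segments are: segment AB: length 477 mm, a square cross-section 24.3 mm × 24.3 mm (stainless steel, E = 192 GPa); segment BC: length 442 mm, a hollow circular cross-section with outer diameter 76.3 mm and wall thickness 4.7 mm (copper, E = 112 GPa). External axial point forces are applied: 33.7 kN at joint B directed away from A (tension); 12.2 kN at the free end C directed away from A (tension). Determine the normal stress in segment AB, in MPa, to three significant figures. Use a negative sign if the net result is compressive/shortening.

77.7 MPa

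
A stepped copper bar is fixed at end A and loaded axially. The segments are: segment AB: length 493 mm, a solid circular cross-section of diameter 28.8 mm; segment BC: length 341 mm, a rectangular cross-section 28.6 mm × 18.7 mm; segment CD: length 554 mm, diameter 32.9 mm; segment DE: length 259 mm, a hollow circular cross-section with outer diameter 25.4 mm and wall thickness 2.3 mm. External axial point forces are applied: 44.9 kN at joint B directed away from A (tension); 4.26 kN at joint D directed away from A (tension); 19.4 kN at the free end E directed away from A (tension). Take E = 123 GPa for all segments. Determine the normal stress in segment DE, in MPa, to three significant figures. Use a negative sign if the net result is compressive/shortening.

Internal axial forces (sectioning from the free end, tension +): N_DE = 19.4 kN, N_CD = 23.66 kN, N_BC = 23.66 kN, N_AB = 68.56 kN.
A_DE = 166.9 mm².
σ_DE = N_DE/A_DE = 19400/166.9 = 116.2 MPa.

116 MPa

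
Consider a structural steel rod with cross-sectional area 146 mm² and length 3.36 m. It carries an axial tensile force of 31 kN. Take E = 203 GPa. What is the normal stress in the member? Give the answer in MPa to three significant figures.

212 MPa

σ = N/A = 31000/146 = 212.3 MPa.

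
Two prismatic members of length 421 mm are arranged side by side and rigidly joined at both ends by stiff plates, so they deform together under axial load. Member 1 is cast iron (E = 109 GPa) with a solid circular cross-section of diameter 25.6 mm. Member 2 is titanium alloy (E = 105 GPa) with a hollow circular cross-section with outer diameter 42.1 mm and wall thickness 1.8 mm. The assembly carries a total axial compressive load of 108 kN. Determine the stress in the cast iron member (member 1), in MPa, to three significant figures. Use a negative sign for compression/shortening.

-147 MPa

A_1 = 514.7 mm².
A_2 = 227.9 mm².
Equal strain + equilibrium ⇒ each member carries load in proportion to AE: A₁E₁ = 56100000 N, A₂E₂ = 23930000 N, ΣAE = 80030000 N.
σ₁ = P·E₁/ΣAE = -108000·109000/80030000 = -147.1 MPa.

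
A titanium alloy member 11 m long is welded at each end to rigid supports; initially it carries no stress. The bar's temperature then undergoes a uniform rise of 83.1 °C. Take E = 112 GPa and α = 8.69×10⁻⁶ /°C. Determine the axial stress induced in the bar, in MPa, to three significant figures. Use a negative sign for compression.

-80.9 MPa

Free thermal expansion αLΔT = 8.69e-6 · 11000 · 83.1 = 7.944 mm.
The walls impose strain ε = −(7.944)/11000 = -7.2214e-04; σ = Eε = 112000 · -7.2214e-04 = -80.88 MPa.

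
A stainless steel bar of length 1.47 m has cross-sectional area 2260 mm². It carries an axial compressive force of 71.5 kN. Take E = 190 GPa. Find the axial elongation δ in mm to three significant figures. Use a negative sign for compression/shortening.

-0.245 mm

δ_mech = NL/(AE) = -71500·1470/(2260·190000) = -0.2448 mm.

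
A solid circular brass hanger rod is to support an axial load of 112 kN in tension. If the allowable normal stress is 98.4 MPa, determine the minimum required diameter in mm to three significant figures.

Required area A ≥ P/σ_allow = 112000/98.4 = 1138 mm².
For a solid circular section, d ≥ √(4A/π) = 38.07 mm.

38.1 mm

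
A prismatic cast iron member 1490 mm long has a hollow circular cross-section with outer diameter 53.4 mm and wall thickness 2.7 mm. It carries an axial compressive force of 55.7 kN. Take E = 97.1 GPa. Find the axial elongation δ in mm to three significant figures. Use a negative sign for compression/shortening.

-1.99 mm

A = 430.1 mm².
δ_mech = NL/(AE) = -55700·1490/(430.1·97100) = -1.987 mm.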